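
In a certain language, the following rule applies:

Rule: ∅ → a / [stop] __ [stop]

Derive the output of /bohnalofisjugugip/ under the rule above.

No segment of /bohnalofisjugugip/ meets the structural description of the rule, so the form surfaces unchanged.

bohnalofisjugugip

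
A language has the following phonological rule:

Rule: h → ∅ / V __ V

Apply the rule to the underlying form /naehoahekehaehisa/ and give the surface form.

naeoaekeaeisa

/h/ occurs between vowels /e/ and /o/, so it deletes.
/h/ occurs between vowels /a/ and /e/, so it deletes.
/h/ occurs between vowels /e/ and /a/, so it deletes.
/h/ occurs between vowels /e/ and /i/, so it deletes.
Surface form: [naeoaekeaeisa].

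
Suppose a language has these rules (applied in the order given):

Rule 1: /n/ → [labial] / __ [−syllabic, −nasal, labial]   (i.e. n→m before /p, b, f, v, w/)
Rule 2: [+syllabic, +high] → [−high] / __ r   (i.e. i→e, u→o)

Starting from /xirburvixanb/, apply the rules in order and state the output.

Rule 1 (nasal place assimilation): /n/ precedes the labial consonant /b/, so it assimilates in place to [m]. /xirburvixanb/ → xirburvixamb.
Rule 2 (pre-rhotic lowering): /i/ is a high vowel immediately before /r/, so it lowers to [e]. /u/ is a high vowel immediately before /r/, so it lowers to [o]. /xirburvixamb/ → xerborvixamb.

xerborvixamb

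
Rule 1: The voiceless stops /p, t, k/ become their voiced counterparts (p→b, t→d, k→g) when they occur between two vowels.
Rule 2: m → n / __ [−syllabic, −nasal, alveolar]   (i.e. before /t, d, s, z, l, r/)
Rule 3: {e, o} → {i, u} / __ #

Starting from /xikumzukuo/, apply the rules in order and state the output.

xigunzuguu

Rule 1 (intervocalic voicing): /k/ is a voiceless stop between vowels /i/ and /u/, so it voices to [g]. /k/ is a voiceless stop between vowels /u/ and /u/, so it voices to [g]. /xikumzukuo/ → xigumzuguo.
Rule 2 (nasal place assimilation): /m/ precedes the alveolar consonant /z/, so it assimilates in place to [n]. /xigumzuguo/ → xigunzuguo.
Rule 3 (final vowel raising): /o/ is a mid vowel in word-final position, so it raises to [u]. /xigunzuguo/ → xigunzuguu.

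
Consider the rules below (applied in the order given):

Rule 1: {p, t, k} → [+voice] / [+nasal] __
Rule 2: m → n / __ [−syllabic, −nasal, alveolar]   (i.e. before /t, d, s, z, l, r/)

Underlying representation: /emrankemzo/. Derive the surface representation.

Rule 1 (post-nasal voicing): /k/ is a voiceless stop immediately after the nasal /n/, so it voices to [g]. /emrankemzo/ → emrangemzo.
Rule 2 (nasal place assimilation): /m/ precedes the alveolar consonant /r/, so it assimilates in place to [n]. /m/ precedes the alveolar consonant /z/, so it assimilates in place to [n]. /emrangemzo/ → enrangenzo.

enrangenzo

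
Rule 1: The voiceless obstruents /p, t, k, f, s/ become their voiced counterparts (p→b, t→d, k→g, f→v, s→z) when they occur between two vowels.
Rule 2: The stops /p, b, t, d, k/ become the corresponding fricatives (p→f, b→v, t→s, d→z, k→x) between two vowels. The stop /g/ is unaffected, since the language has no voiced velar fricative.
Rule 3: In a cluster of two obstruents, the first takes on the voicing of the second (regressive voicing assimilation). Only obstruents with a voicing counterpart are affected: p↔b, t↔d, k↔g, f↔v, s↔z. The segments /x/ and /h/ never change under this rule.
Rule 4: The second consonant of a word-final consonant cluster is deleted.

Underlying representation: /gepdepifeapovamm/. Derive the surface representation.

Rule 1 (intervocalic voicing): /p/ is a voiceless obstruent between vowels /e/ and /i/, so it voices to [b]. /f/ is a voiceless obstruent between vowels /i/ and /e/, so it voices to [v]. /p/ is a voiceless obstruent between vowels /a/ and /o/, so it voices to [b]. /gepdepifeapovamm/ → gepdebiveabovamm.
Rule 2 (intervocalic spirantization): /b/ is a stop between vowels /e/ and /i/, so it spirantizes to the fricative [v]. /b/ is a stop between vowels /a/ and /o/, so it spirantizes to the fricative [v]. /gepdebiveabovamm/ → gepdeviveavovamm.
Rule 3 (regressive voicing assimilation): /p/ precedes the voiced obstruent /d/, so it voices to [b] by assimilation. /gepdeviveavovamm/ → gebdeviveavovamm.
Rule 4 (final cluster simplification): /m/ is the second consonant of a word-final cluster /mm/, so it deletes. /gebdeviveavovamm/ → gebdeviveavovam.

gebdeviveavovam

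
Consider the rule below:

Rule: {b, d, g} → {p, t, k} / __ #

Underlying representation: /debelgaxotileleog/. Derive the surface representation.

debelgaxotileleok

/g/ is a voiced stop in word-final position, so it devoices to [k].
Surface form: [debelgaxotileleok].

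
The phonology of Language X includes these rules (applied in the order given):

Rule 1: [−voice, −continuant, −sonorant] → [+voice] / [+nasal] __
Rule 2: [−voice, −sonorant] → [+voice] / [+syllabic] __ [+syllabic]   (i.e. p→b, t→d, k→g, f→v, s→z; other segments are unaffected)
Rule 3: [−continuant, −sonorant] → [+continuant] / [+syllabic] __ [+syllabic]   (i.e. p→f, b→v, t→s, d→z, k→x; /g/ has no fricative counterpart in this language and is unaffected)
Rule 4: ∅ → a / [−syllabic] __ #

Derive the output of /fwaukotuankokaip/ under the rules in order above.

fwaugozuangogaipa

Rule 1 (post-nasal voicing): /k/ is a voiceless stop immediately after the nasal /n/, so it voices to [g]. /fwaukotuankokaip/ → fwaukotuangokaip.
Rule 2 (intervocalic voicing): /k/ is a voiceless obstruent between vowels /u/ and /o/, so it voices to [g]. /t/ is a voiceless obstruent between vowels /o/ and /u/, so it voices to [d]. /k/ is a voiceless obstruent between vowels /o/ and /a/, so it voices to [g]. /fwaukotuangokaip/ → fwaugoduangogaip.
Rule 3 (intervocalic spirantization): /d/ is a stop between vowels /o/ and /u/, so it spirantizes to the fricative [z]. /fwaugoduangogaip/ → fwaugozuangogaip.
Rule 4 (final a-epenthesis): the form ends in the consonant /p/, so [a] is inserted word-finally. /fwaugozuangogaip/ → fwaugozuangogaipa.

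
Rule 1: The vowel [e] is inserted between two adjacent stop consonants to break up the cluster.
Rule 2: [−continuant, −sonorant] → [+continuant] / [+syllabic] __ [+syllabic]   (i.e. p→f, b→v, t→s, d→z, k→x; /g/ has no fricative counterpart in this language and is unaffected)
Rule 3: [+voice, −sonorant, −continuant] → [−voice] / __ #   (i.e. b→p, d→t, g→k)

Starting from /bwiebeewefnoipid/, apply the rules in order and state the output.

bwieveewefnoifit

Rule 1 (stop-cluster e-epenthesis): no segment meets the environment; /bwiebeewefnoipid/ is unchanged.
Rule 2 (intervocalic spirantization): /b/ is a stop between vowels /e/ and /e/, so it spirantizes to the fricative [v]. /p/ is a stop between vowels /i/ and /i/, so it spirantizes to the fricative [f]. /bwiebeewefnoipid/ → bwieveewefnoifid.
Rule 3 (final devoicing): /d/ is a voiced stop in word-final position, so it devoices to [t]. /bwieveewefnoifid/ → bwieveewefnoifit.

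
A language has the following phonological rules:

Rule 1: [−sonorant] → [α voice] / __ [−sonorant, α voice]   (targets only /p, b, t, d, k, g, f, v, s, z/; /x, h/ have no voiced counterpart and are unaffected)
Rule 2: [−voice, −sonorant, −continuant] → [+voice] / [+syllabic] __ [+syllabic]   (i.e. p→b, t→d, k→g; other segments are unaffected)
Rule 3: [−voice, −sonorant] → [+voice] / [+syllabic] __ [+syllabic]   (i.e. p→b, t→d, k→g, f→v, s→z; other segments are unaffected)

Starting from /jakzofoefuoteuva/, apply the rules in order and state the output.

Rule 1 (regressive voicing assimilation): /k/ precedes the voiced obstruent /z/, so it voices to [g] by assimilation. /jakzofoefuoteuva/ → jagzofoefuoteuva.
Rule 2 (intervocalic voicing): /t/ is a voiceless stop between vowels /o/ and /e/, so it voices to [d]. /jagzofoefuoteuva/ → jagzofoefuodeuva.
Rule 3 (intervocalic voicing): /f/ is a voiceless obstruent between vowels /o/ and /o/, so it voices to [v]. /f/ is a voiceless obstruent between vowels /e/ and /u/, so it voices to [v]. /jagzofoefuodeuva/ → jagzovoevuodeuva.

jagzovoevuodeuva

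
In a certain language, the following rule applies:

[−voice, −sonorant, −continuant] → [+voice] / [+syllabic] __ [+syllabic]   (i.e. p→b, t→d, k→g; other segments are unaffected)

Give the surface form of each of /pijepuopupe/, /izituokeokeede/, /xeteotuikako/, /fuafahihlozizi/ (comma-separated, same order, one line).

pijebuobube, iziduogeogeede, xedeoduigago, fuafahihlozizi

/pijepuopupe/: /p/ is a voiceless stop between vowels /e/ and /u/, so it voices to [b]. /p/ is a voiceless stop between vowels /o/ and /u/, so it voices to [b]. /p/ is a voiceless stop between vowels /u/ and /e/, so it voices to [b]. → [pijebuobube].
/izituokeokeede/: /t/ is a voiceless stop between vowels /i/ and /u/, so it voices to [d]. /k/ is a voiceless stop between vowels /o/ and /e/, so it voices to [g]. /k/ is a voiceless stop between vowels /o/ and /e/, so it voices to [g]. → [iziduogeogeede].
/xeteotuikako/: /t/ is a voiceless stop between vowels /e/ and /e/, so it voices to [d]. /t/ is a voiceless stop between vowels /o/ and /u/, so it voices to [d]. /k/ is a voiceless stop between vowels /i/ and /a/, so it voices to [g]. /k/ is a voiceless stop between vowels /a/ and /o/, so it voices to [g]. → [xedeoduigago].
/fuafahihlozizi/: the rule's environment is not met; surfaces unchanged as [fuafahihlozizi].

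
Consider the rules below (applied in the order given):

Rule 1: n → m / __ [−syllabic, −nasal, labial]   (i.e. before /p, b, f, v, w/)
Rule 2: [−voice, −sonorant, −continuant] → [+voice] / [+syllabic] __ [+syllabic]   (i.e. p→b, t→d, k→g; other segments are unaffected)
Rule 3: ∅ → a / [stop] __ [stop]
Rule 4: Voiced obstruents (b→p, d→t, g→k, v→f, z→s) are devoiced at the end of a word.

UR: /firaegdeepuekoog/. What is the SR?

firaegadeebuegook

Rule 1 (nasal place assimilation): no segment meets the environment; /firaegdeepuekoog/ is unchanged.
Rule 2 (intervocalic voicing): /p/ is a voiceless stop between vowels /e/ and /u/, so it voices to [b]. /k/ is a voiceless stop between vowels /e/ and /o/, so it voices to [g]. /firaegdeepuekoog/ → firaegdeebuegoog.
Rule 3 (stop-cluster a-epenthesis): /g/ and /d/ form a stop–stop cluster, so [a] is inserted between them. /firaegdeebuegoog/ → firaegadeebuegoog.
Rule 4 (final devoicing): /g/ is a voiced obstruent in word-final position, so it devoices to [k]. /firaegadeebuegoog/ → firaegadeebuegook.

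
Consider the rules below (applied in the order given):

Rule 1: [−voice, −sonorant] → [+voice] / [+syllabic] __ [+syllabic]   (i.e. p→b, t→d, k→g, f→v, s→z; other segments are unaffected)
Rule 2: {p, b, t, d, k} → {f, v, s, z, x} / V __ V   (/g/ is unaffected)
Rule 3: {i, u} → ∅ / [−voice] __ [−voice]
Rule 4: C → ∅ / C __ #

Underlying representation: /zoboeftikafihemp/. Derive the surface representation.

Rule 1 (intervocalic voicing): /k/ is a voiceless obstruent between vowels /i/ and /a/, so it voices to [g]. /f/ is a voiceless obstruent between vowels /a/ and /i/, so it voices to [v]. /zoboeftikafihemp/ → zoboeftigavihemp.
Rule 2 (intervocalic spirantization): /b/ is a stop between vowels /o/ and /o/, so it spirantizes to the fricative [v]. /zoboeftigavihemp/ → zovoeftigavihemp.
Rule 3 (high vowel syncope): no segment meets the environment; /zovoeftigavihemp/ is unchanged.
Rule 4 (final cluster simplification): /p/ is the second consonant of a word-final cluster /mp/, so it deletes. /zovoeftigavihemp/ → zovoeftigavihem.

zovoeftigavihem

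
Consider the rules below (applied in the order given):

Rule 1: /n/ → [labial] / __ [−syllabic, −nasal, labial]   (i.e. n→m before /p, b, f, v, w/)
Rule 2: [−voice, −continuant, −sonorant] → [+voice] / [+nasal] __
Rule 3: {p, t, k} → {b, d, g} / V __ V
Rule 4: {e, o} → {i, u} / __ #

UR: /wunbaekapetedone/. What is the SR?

wumbaegabededoni

Rule 1 (nasal place assimilation): /n/ precedes the labial consonant /b/, so it assimilates in place to [m]. /wunbaekapetedone/ → wumbaekapetedone.
Rule 2 (post-nasal voicing): no segment meets the environment; /wumbaekapetedone/ is unchanged.
Rule 3 (intervocalic voicing): /k/ is a voiceless stop between vowels /e/ and /a/, so it voices to [g]. /p/ is a voiceless stop between vowels /a/ and /e/, so it voices to [b]. /t/ is a voiceless stop between vowels /e/ and /e/, so it voices to [d]. /wumbaekapetedone/ → wumbaegabededone.
Rule 4 (final vowel raising): /e/ is a mid vowel in word-final position, so it raises to [i]. /wumbaegabededone/ → wumbaegabededoni.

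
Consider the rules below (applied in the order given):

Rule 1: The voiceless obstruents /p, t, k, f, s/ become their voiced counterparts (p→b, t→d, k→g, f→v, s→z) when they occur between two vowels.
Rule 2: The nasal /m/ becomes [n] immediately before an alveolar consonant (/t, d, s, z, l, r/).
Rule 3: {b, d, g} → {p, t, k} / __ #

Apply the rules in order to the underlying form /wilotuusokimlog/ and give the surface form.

Rule 1 (intervocalic voicing): /t/ is a voiceless obstruent between vowels /o/ and /u/, so it voices to [d]. /s/ is a voiceless obstruent between vowels /u/ and /o/, so it voices to [z]. /k/ is a voiceless obstruent between vowels /o/ and /i/, so it voices to [g]. /wilotuusokimlog/ → wiloduuzogimlog.
Rule 2 (nasal place assimilation): /m/ precedes the alveolar consonant /l/, so it assimilates in place to [n]. /wiloduuzogimlog/ → wiloduuzoginlog.
Rule 3 (final devoicing): /g/ is a voiced stop in word-final position, so it devoices to [k]. /wiloduuzoginlog/ → wiloduuzoginlok.

wiloduuzoginlok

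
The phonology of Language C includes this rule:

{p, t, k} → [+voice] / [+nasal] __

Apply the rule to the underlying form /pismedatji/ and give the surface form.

pismedatji

No segment of /pismedatji/ meets the structural description of the rule, so the form surfaces unchanged.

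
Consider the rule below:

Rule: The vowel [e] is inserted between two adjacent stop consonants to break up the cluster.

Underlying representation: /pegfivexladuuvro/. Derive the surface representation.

No segment of /pegfivexladuuvro/ meets the structural description of the rule, so the form surfaces unchanged.

pegfivexladuuvro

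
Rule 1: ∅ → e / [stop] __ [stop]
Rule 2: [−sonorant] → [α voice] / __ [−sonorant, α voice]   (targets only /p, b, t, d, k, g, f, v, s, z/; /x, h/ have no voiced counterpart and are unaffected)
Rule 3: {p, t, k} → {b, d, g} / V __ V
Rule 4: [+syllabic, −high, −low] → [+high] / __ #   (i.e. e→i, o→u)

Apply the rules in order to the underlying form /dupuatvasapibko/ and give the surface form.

Rule 1 (stop-cluster e-epenthesis): /b/ and /k/ form a stop–stop cluster, so [e] is inserted between them. /dupuatvasapibko/ → dupuatvasapibeko.
Rule 2 (regressive voicing assimilation): /t/ precedes the voiced obstruent /v/, so it voices to [d] by assimilation. /dupuatvasapibeko/ → dupuadvasapibeko.
Rule 3 (intervocalic voicing): /p/ is a voiceless stop between vowels /u/ and /u/, so it voices to [b]. /p/ is a voiceless stop between vowels /a/ and /i/, so it voices to [b]. /k/ is a voiceless stop between vowels /e/ and /o/, so it voices to [g]. /dupuadvasapibeko/ → dubuadvasabibego.
Rule 4 (final vowel raising): /o/ is a mid vowel in word-final position, so it raises to [u]. /dubuadvasabibego/ → dubuadvasabibegu.

dubuadvasabibegu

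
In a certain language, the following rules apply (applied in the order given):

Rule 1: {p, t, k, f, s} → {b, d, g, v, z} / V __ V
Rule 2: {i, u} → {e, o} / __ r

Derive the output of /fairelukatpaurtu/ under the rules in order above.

Rule 1 (intervocalic voicing): /k/ is a voiceless obstruent between vowels /u/ and /a/, so it voices to [g]. /fairelukatpaurtu/ → fairelugatpaurtu.
Rule 2 (pre-rhotic lowering): /i/ is a high vowel immediately before /r/, so it lowers to [e]. /u/ is a high vowel immediately before /r/, so it lowers to [o]. /fairelugatpaurtu/ → faerelugatpaortu.

faerelugatpaortu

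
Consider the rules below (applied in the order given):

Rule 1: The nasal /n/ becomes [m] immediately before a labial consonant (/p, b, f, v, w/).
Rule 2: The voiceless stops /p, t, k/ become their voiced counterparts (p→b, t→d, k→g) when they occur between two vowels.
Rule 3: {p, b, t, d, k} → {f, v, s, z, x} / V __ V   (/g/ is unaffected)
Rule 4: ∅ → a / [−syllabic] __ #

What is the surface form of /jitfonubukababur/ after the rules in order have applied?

jitfonuvugavavura

Rule 1 (nasal place assimilation): no segment meets the environment; /jitfonubukababur/ is unchanged.
Rule 2 (intervocalic voicing): /k/ is a voiceless stop between vowels /u/ and /a/, so it voices to [g]. /jitfonubukababur/ → jitfonubugababur.
Rule 3 (intervocalic spirantization): /b/ is a stop between vowels /u/ and /u/, so it spirantizes to the fricative [v]. /b/ is a stop between vowels /a/ and /a/, so it spirantizes to the fricative [v]. /b/ is a stop between vowels /a/ and /u/, so it spirantizes to the fricative [v]. /jitfonubugababur/ → jitfonuvugavavur.
Rule 4 (final a-epenthesis): the form ends in the consonant /r/, so [a] is inserted word-finally. /jitfonuvugavavur/ → jitfonuvugavavura.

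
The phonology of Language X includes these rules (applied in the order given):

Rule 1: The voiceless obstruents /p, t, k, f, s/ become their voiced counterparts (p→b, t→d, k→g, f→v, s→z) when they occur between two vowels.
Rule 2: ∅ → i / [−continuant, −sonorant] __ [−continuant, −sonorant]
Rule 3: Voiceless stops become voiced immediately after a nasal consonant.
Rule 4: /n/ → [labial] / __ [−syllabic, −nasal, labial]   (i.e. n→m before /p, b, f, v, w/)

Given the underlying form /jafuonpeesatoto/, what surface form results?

javuombeezadodo

Rule 1 (intervocalic voicing): /f/ is a voiceless obstruent between vowels /a/ and /u/, so it voices to [v]. /s/ is a voiceless obstruent between vowels /e/ and /a/, so it voices to [z]. /t/ is a voiceless obstruent between vowels /a/ and /o/, so it voices to [d]. /t/ is a voiceless obstruent between vowels /o/ and /o/, so it voices to [d]. /jafuonpeesatoto/ → javuonpeezadodo.
Rule 2 (stop-cluster i-epenthesis): no segment meets the environment; /javuonpeezadodo/ is unchanged.
Rule 3 (post-nasal voicing): /p/ is a voiceless stop immediately after the nasal /n/, so it voices to [b]. /javuonpeezadodo/ → javuonbeezadodo.
Rule 4 (nasal place assimilation): /n/ precedes the labial consonant /b/, so it assimilates in place to [m]. /javuonbeezadodo/ → javuombeezadodo.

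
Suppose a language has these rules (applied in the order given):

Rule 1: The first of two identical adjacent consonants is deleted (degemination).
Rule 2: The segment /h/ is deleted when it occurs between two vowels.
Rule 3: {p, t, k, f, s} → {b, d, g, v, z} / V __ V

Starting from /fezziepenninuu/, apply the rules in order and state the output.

feziebeninuu

Rule 1 (degemination): /zz/ is a geminate; the first /z/ deletes. /nn/ is a geminate; the first /n/ deletes. /fezziepenninuu/ → feziepeninuu.
Rule 2 (intervocalic h-deletion): no segment meets the environment; /feziepeninuu/ is unchanged.
Rule 3 (intervocalic voicing): /p/ is a voiceless obstruent between vowels /e/ and /e/, so it voices to [b]. /feziepeninuu/ → feziebeninuu.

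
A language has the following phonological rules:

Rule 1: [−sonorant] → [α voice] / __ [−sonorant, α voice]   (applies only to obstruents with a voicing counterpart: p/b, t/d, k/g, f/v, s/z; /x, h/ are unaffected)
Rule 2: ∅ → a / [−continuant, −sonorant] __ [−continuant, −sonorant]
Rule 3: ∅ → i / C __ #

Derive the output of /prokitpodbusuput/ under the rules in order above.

prokitapodabusuputi

Rule 1 (regressive voicing assimilation): no segment meets the environment; /prokitpodbusuput/ is unchanged.
Rule 2 (stop-cluster a-epenthesis): /t/ and /p/ form a stop–stop cluster, so [a] is inserted between them. /d/ and /b/ form a stop–stop cluster, so [a] is inserted between them. /prokitpodbusuput/ → prokitapodabusuput.
Rule 3 (final i-epenthesis): the form ends in the consonant /t/, so [i] is inserted word-finally. /prokitapodabusuput/ → prokitapodabusuputi.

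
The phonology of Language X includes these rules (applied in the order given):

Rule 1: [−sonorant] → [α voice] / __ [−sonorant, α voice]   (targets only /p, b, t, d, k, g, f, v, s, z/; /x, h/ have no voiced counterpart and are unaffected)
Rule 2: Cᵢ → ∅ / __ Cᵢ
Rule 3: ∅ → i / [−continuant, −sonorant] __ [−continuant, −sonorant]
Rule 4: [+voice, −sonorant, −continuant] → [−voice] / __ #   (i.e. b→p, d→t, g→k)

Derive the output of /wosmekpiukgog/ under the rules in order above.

Rule 1 (regressive voicing assimilation): /k/ precedes the voiced obstruent /g/, so it voices to [g] by assimilation. /wosmekpiukgog/ → wosmekpiuggog.
Rule 2 (degemination): /gg/ is a geminate; the first /g/ deletes. /wosmekpiuggog/ → wosmekpiugog.
Rule 3 (stop-cluster i-epenthesis): /k/ and /p/ form a stop–stop cluster, so [i] is inserted between them. /wosmekpiugog/ → wosmekipiugog.
Rule 4 (final devoicing): /g/ is a voiced stop in word-final position, so it devoices to [k]. /wosmekipiugog/ → wosmekipiugok.

wosmekipiugok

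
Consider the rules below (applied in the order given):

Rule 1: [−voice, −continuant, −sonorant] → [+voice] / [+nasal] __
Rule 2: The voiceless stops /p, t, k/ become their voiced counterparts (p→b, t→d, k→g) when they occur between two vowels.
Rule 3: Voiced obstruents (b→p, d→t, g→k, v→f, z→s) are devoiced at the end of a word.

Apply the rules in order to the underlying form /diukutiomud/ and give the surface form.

Rule 1 (post-nasal voicing): no segment meets the environment; /diukutiomud/ is unchanged.
Rule 2 (intervocalic voicing): /k/ is a voiceless stop between vowels /u/ and /u/, so it voices to [g]. /t/ is a voiceless stop between vowels /u/ and /i/, so it voices to [d]. /diukutiomud/ → diugudiomud.
Rule 3 (final devoicing): /d/ is a voiced obstruent in word-final position, so it devoices to [t]. /diugudiomud/ → diugudiomut.

diugudiomut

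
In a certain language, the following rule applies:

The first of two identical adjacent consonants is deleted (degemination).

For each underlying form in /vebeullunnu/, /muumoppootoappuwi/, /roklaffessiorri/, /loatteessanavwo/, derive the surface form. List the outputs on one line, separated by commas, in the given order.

/vebeullunnu/: /ll/ is a geminate; the first /l/ deletes. /nn/ is a geminate; the first /n/ deletes. → [vebeulunu].
/muumoppootoappuwi/: /pp/ is a geminate; the first /p/ deletes. /pp/ is a geminate; the first /p/ deletes. → [muumopootoapuwi].
/roklaffessiorri/: /ff/ is a geminate; the first /f/ deletes. /ss/ is a geminate; the first /s/ deletes. /rr/ is a geminate; the first /r/ deletes. → [roklafesiori].
/loatteessanavwo/: /tt/ is a geminate; the first /t/ deletes. /ss/ is a geminate; the first /s/ deletes. → [loateesanavwo].

vebeulunu, muumopootoapuwi, roklafesiori, loateesanavwo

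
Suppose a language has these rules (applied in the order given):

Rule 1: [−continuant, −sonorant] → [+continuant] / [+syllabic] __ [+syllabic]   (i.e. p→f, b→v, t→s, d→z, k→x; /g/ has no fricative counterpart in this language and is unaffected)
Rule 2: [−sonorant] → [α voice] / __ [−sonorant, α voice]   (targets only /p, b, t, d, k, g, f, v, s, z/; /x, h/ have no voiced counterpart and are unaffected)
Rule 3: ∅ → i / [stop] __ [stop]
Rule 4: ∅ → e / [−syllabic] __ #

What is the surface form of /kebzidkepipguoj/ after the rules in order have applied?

Rule 1 (intervocalic spirantization): /p/ is a stop between vowels /e/ and /i/, so it spirantizes to the fricative [f]. /kebzidkepipguoj/ → kebzidkefipguoj.
Rule 2 (regressive voicing assimilation): /d/ precedes the voiceless obstruent /k/, so it devoices to [t] by assimilation. /p/ precedes the voiced obstruent /g/, so it voices to [b] by assimilation. /kebzidkefipguoj/ → kebzitkefibguoj.
Rule 3 (stop-cluster i-epenthesis): /t/ and /k/ form a stop–stop cluster, so [i] is inserted between them. /b/ and /g/ form a stop–stop cluster, so [i] is inserted between them. /kebzitkefibguoj/ → kebzitikefibiguoj.
Rule 4 (final e-epenthesis): the form ends in the consonant /j/, so [e] is inserted word-finally. /kebzitikefibiguoj/ → kebzitikefibiguoje.

kebzitikefibiguoje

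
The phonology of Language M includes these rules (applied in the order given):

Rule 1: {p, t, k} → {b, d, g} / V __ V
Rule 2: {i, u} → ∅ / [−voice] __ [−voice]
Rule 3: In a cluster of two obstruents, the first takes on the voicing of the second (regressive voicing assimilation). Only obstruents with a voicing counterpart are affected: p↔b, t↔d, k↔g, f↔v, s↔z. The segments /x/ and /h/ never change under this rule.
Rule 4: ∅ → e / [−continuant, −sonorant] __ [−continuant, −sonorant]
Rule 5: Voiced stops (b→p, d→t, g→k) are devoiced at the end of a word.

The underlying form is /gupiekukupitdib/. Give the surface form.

Rule 1 (intervocalic voicing): /p/ is a voiceless stop between vowels /u/ and /i/, so it voices to [b]. /k/ is a voiceless stop between vowels /e/ and /u/, so it voices to [g]. /k/ is a voiceless stop between vowels /u/ and /u/, so it voices to [g]. /p/ is a voiceless stop between vowels /u/ and /i/, so it voices to [b]. /gupiekukupitdib/ → gubiegugubitdib.
Rule 2 (high vowel syncope): no segment meets the environment; /gubiegugubitdib/ is unchanged.
Rule 3 (regressive voicing assimilation): /t/ precedes the voiced obstruent /d/, so it voices to [d] by assimilation. /gubiegugubitdib/ → gubiegugubiddib.
Rule 4 (stop-cluster e-epenthesis): /d/ and /d/ form a stop–stop cluster, so [e] is inserted between them. /gubiegugubiddib/ → gubiegugubidedib.
Rule 5 (final devoicing): /b/ is a voiced stop in word-final position, so it devoices to [p]. /gubiegugubidedib/ → gubiegugubidedip.

gubiegugubidedip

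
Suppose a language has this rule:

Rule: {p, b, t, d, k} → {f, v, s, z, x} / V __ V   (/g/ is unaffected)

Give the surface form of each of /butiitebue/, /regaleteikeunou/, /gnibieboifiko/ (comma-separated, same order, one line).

busiisevue, regaleseixeunou, gnivievoifixo

/butiitebue/: /t/ is a stop between vowels /u/ and /i/, so it spirantizes to the fricative [s]. /t/ is a stop between vowels /i/ and /e/, so it spirantizes to the fricative [s]. /b/ is a stop between vowels /e/ and /u/, so it spirantizes to the fricative [v]. → [busiisevue].
/regaleteikeunou/: /t/ is a stop between vowels /e/ and /e/, so it spirantizes to the fricative [s]. /k/ is a stop between vowels /i/ and /e/, so it spirantizes to the fricative [x]. → [regaleseixeunou].
/gnibieboifiko/: /b/ is a stop between vowels /i/ and /i/, so it spirantizes to the fricative [v]. /b/ is a stop between vowels /e/ and /o/, so it spirantizes to the fricative [v]. /k/ is a stop between vowels /i/ and /o/, so it spirantizes to the fricative [x]. → [gnivievoifixo].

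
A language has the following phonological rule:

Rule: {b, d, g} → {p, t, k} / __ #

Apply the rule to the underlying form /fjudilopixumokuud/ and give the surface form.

Scanning /fjudilopixumokuud/: /d/ at position 4 is not in the conditioning environment; /d/ is a voiced stop in word-final position, so it devoices to [t].
Result: [fjudilopixumokuut].

fjudilopixumokuut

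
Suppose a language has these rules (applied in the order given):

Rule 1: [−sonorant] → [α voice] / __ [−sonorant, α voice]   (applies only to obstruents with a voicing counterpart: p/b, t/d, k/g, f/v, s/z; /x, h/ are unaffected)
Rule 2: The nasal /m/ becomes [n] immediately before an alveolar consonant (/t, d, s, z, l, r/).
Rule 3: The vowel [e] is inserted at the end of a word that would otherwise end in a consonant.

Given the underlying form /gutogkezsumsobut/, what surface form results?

gutokkessunsobute

Rule 1 (regressive voicing assimilation): /g/ precedes the voiceless obstruent /k/, so it devoices to [k] by assimilation. /z/ precedes the voiceless obstruent /s/, so it devoices to [s] by assimilation. /gutogkezsumsobut/ → gutokkessumsobut.
Rule 2 (nasal place assimilation): /m/ precedes the alveolar consonant /s/, so it assimilates in place to [n]. /gutokkessumsobut/ → gutokkessunsobut.
Rule 3 (final e-epenthesis): the form ends in the consonant /t/, so [e] is inserted word-finally. /gutokkessunsobut/ → gutokkessunsobute.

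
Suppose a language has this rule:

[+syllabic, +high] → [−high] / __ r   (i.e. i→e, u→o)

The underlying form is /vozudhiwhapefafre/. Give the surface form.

No segment of /vozudhiwhapefafre/ meets the structural description of the rule, so the form surfaces unchanged.

vozudhiwhapefafre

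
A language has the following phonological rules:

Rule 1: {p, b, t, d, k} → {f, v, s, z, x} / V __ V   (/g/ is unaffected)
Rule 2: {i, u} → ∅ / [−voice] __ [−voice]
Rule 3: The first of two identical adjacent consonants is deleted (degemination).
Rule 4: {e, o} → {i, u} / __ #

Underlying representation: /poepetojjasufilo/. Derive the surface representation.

poefesojasfilu

Rule 1 (intervocalic spirantization): /p/ is a stop between vowels /e/ and /e/, so it spirantizes to the fricative [f]. /t/ is a stop between vowels /e/ and /o/, so it spirantizes to the fricative [s]. /poepetojjasufilo/ → poefesojjasufilo.
Rule 2 (high vowel syncope): /u/ is a high vowel flanked by voiceless consonants /s/ and /f/, so it deletes. /poefesojjasufilo/ → poefesojjasfilo.
Rule 3 (degemination): /jj/ is a geminate; the first /j/ deletes. /poefesojjasfilo/ → poefesojasfilo.
Rule 4 (final vowel raising): /o/ is a mid vowel in word-final position, so it raises to [u]. /poefesojasfilo/ → poefesojasfilu.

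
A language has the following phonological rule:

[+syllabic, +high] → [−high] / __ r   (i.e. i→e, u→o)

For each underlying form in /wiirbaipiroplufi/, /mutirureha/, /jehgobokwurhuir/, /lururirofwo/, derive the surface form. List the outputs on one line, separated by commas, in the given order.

/wiirbaipiroplufi/: /i/ is a high vowel immediately before /r/, so it lowers to [e]. /i/ is a high vowel immediately before /r/, so it lowers to [e]. → [wierbaiperoplufi].
/mutirureha/: /i/ is a high vowel immediately before /r/, so it lowers to [e]. /u/ is a high vowel immediately before /r/, so it lowers to [o]. → [muteroreha].
/jehgobokwurhuir/: /u/ is a high vowel immediately before /r/, so it lowers to [o]. /i/ is a high vowel immediately before /r/, so it lowers to [e]. → [jehgobokworhuer].
/lururirofwo/: /u/ is a high vowel immediately before /r/, so it lowers to [o]. /u/ is a high vowel immediately before /r/, so it lowers to [o]. /i/ is a high vowel immediately before /r/, so it lowers to [e]. → [lororerofwo].

wierbaiperoplufi, muteroreha, jehgobokworhuer, lororerofwo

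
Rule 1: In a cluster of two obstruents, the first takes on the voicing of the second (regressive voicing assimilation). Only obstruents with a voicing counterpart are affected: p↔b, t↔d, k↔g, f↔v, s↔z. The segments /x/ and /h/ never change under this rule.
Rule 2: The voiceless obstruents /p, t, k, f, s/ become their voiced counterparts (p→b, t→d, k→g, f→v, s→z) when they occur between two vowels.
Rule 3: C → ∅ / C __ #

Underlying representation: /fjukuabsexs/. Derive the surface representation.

fjuguapsex

Rule 1 (regressive voicing assimilation): /b/ precedes the voiceless obstruent /s/, so it devoices to [p] by assimilation. /fjukuabsexs/ → fjukuapsexs.
Rule 2 (intervocalic voicing): /k/ is a voiceless obstruent between vowels /u/ and /u/, so it voices to [g]. /fjukuapsexs/ → fjuguapsexs.
Rule 3 (final cluster simplification): /s/ is the second consonant of a word-final cluster /xs/, so it deletes. /fjuguapsexs/ → fjuguapsex.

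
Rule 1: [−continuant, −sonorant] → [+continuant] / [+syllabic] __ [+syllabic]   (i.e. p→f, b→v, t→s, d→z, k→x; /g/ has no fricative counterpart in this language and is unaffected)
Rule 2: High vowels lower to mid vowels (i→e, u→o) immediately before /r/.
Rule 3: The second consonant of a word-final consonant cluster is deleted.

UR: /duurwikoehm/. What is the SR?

duorwixoeh

Rule 1 (intervocalic spirantization): /k/ is a stop between vowels /i/ and /o/, so it spirantizes to the fricative [x]. /duurwikoehm/ → duurwixoehm.
Rule 2 (pre-rhotic lowering): /u/ is a high vowel immediately before /r/, so it lowers to [o]. /duurwixoehm/ → duorwixoehm.
Rule 3 (final cluster simplification): /m/ is the second consonant of a word-final cluster /hm/, so it deletes. /duorwixoehm/ → duorwixoeh.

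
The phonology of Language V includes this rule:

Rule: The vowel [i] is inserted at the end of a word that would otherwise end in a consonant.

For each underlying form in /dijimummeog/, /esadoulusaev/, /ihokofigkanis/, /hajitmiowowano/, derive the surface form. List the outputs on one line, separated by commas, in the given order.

/dijimummeog/: the form ends in the consonant /g/, so [i] is inserted word-finally. → [dijimummeogi].
/esadoulusaev/: the form ends in the consonant /v/, so [i] is inserted word-finally. → [esadoulusaevi].
/ihokofigkanis/: the form ends in the consonant /s/, so [i] is inserted word-finally. → [ihokofigkanisi].
/hajitmiowowano/: the rule's environment is not met; surfaces unchanged as [hajitmiowowano].

dijimummeogi, esadoulusaevi, ihokofigkanisi, hajitmiowowano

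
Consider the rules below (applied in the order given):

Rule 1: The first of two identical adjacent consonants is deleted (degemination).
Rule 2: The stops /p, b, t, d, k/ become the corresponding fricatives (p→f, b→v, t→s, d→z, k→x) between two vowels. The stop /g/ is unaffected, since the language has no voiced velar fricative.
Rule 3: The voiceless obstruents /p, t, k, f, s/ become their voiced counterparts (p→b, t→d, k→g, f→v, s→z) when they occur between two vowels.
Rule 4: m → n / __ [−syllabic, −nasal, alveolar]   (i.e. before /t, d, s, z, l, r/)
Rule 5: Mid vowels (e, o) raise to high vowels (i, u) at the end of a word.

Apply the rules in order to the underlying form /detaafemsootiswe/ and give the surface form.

Rule 1 (degemination): no segment meets the environment; /detaafemsootiswe/ is unchanged.
Rule 2 (intervocalic spirantization): /t/ is a stop between vowels /e/ and /a/, so it spirantizes to the fricative [s]. /t/ is a stop between vowels /o/ and /i/, so it spirantizes to the fricative [s]. /detaafemsootiswe/ → desaafemsoosiswe.
Rule 3 (intervocalic voicing): /s/ is a voiceless obstruent between vowels /e/ and /a/, so it voices to [z]. /f/ is a voiceless obstruent between vowels /a/ and /e/, so it voices to [v]. /s/ is a voiceless obstruent between vowels /o/ and /i/, so it voices to [z]. /desaafemsoosiswe/ → dezaavemsooziswe.
Rule 4 (nasal place assimilation): /m/ precedes the alveolar consonant /s/, so it assimilates in place to [n]. /dezaavemsooziswe/ → dezaavensooziswe.
Rule 5 (final vowel raising): /e/ is a mid vowel in word-final position, so it raises to [i]. /dezaavensooziswe/ → dezaavensooziswi.

dezaavensooziswi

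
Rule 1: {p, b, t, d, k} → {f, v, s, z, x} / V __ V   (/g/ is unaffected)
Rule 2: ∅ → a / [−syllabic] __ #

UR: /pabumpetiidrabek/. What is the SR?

Rule 1 (intervocalic spirantization): /b/ is a stop between vowels /a/ and /u/, so it spirantizes to the fricative [v]. /t/ is a stop between vowels /e/ and /i/, so it spirantizes to the fricative [s]. /b/ is a stop between vowels /a/ and /e/, so it spirantizes to the fricative [v]. /pabumpetiidrabek/ → pavumpesiidravek.
Rule 2 (final a-epenthesis): the form ends in the consonant /k/, so [a] is inserted word-finally. /pavumpesiidravek/ → pavumpesiidraveka.

pavumpesiidraveka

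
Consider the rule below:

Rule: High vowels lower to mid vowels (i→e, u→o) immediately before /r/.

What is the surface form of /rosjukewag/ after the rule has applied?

No segment of /rosjukewag/ meets the structural description of the rule, so the form surfaces unchanged.

rosjukewag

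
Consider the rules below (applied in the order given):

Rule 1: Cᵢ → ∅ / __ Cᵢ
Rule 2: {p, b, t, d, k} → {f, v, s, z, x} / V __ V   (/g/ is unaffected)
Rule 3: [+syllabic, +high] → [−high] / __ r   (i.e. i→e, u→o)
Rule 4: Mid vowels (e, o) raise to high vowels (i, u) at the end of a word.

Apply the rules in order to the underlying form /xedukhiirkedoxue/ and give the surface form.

xezukhierkezoxui

Rule 1 (degemination): no segment meets the environment; /xedukhiirkedoxue/ is unchanged.
Rule 2 (intervocalic spirantization): /d/ is a stop between vowels /e/ and /u/, so it spirantizes to the fricative [z]. /d/ is a stop between vowels /e/ and /o/, so it spirantizes to the fricative [z]. /xedukhiirkedoxue/ → xezukhiirkezoxue.
Rule 3 (pre-rhotic lowering): /i/ is a high vowel immediately before /r/, so it lowers to [e]. /xezukhiirkezoxue/ → xezukhierkezoxue.
Rule 4 (final vowel raising): /e/ is a mid vowel in word-final position, so it raises to [i]. /xezukhierkezoxue/ → xezukhierkezoxui.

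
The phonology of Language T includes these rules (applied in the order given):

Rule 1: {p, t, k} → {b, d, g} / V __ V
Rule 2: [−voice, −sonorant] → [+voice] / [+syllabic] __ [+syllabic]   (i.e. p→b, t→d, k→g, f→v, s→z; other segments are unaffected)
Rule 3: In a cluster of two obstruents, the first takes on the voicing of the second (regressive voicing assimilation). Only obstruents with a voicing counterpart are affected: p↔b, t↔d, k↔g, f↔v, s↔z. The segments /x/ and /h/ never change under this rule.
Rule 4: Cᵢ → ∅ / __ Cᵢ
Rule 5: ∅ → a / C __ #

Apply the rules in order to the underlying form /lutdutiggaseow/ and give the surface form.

Rule 1 (intervocalic voicing): /t/ is a voiceless stop between vowels /u/ and /i/, so it voices to [d]. /lutdutiggaseow/ → lutdudiggaseow.
Rule 2 (intervocalic voicing): /s/ is a voiceless obstruent between vowels /a/ and /e/, so it voices to [z]. /lutdudiggaseow/ → lutdudiggazeow.
Rule 3 (regressive voicing assimilation): /t/ precedes the voiced obstruent /d/, so it voices to [d] by assimilation. /lutdudiggazeow/ → luddudiggazeow.
Rule 4 (degemination): /dd/ is a geminate; the first /d/ deletes. /gg/ is a geminate; the first /g/ deletes. /luddudiggazeow/ → lududigazeow.
Rule 5 (final a-epenthesis): the form ends in the consonant /w/, so [a] is inserted word-finally. /lududigazeow/ → lududigazeowa.

lududigazeowa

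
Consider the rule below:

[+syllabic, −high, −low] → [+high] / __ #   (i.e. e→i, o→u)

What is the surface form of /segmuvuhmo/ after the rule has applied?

segmuvuhmu

Scanning /segmuvuhmo/: /e/ at position 2 is not in the conditioning environment; /o/ is a mid vowel in word-final position, so it raises to [u].
Result: [segmuvuhmu].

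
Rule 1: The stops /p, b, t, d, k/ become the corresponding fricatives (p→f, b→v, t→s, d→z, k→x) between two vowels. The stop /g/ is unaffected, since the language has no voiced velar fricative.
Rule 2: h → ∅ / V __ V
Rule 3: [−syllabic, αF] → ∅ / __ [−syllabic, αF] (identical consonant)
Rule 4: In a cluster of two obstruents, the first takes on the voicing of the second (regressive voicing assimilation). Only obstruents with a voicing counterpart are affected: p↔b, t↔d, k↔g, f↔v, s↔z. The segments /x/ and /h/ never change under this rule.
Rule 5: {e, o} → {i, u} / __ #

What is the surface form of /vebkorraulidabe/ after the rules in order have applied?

vepkoraulizavi

Rule 1 (intervocalic spirantization): /d/ is a stop between vowels /i/ and /a/, so it spirantizes to the fricative [z]. /b/ is a stop between vowels /a/ and /e/, so it spirantizes to the fricative [v]. /vebkorraulidabe/ → vebkorraulizave.
Rule 2 (intervocalic h-deletion): no segment meets the environment; /vebkorraulizave/ is unchanged.
Rule 3 (degemination): /rr/ is a geminate; the first /r/ deletes. /vebkorraulizave/ → vebkoraulizave.
Rule 4 (regressive voicing assimilation): /b/ precedes the voiceless obstruent /k/, so it devoices to [p] by assimilation. /vebkoraulizave/ → vepkoraulizave.
Rule 5 (final vowel raising): /e/ is a mid vowel in word-final position, so it raises to [i]. /vepkoraulizave/ → vepkoraulizavi.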